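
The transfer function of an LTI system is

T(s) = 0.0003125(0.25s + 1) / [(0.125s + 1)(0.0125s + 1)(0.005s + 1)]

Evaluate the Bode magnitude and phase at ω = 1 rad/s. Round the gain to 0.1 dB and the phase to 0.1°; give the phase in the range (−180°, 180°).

At ω = 1 rad/s:
zero (1 + j1·0.25) = 1 + j0.25 → |·| ≈ 1.0308, ∠ ≈ 14.04°
pole (1 + j1·0.125) = 1 + j0.125 → |·| ≈ 1.0078, ∠ ≈ 7.13°
pole (1 + j1·0.0125) = 1 + j0.0125 → |·| ≈ 1.0001, ∠ ≈ 0.72°
pole (1 + j1·0.005) = 1 + j0.005 → |·| ≈ 1, ∠ ≈ 0.29°
|T| = 0.0003125 · 1.0308 / (1.0078 · 1.0001 · 1) ≈ 0.0003196
Gain = 20 log₁₀(0.0003196) ≈ -69.91 dB
∠T = (14.04°) − (7.13° + 0.72° + 0.29°) = 5.90°

-69.9 dB, 5.9°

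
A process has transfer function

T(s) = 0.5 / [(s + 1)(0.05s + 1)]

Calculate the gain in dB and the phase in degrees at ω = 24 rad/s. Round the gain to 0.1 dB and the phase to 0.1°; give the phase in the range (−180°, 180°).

At ω = 24 rad/s:
pole (1 + j24·1) = 1 + j24 → |·| ≈ 24.021, ∠ ≈ 87.61°
pole (1 + j24·0.05) = 1 + j1.2 → |·| ≈ 1.562, ∠ ≈ 50.19°
|T| = 0.5 · 1 / (24.021 · 1.562) ≈ 0.013326
Gain = 20 log₁₀(0.013326) ≈ -37.51 dB
∠T = (0°) − (87.61° + 50.19°) = -137.80°

-37.5 dB, -137.8°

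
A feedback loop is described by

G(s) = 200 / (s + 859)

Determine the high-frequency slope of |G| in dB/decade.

Each pole contributes −20 dB/decade at high frequency; each zero contributes +20 dB/decade.
Net: 0 zero(s) − 1 pole(s) → -20 dB/decade.

-20 dB/decade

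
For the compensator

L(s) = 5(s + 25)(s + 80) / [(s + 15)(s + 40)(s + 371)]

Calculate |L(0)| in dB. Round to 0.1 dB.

L(0) = 5·25·80 / (15·40·371) ≈ 0.044924
20 log₁₀(0.044924) ≈ -26.95 dB

-27.0 dB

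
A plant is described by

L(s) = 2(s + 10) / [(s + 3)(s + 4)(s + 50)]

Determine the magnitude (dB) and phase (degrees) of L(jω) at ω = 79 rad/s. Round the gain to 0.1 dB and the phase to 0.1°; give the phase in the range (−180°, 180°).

-71.3 dB, -149.8°

At s = jω = j79:
zero (s+10): 10 + j79 → |·| = √(10²+79²) = √6341 ≈ 79.63, ∠ = arctan(79/10) ≈ 82.79°
pole (s+3): 3 + j79 → |·| = √(3²+79²) = √6250 ≈ 79.057, ∠ = arctan(79/3) ≈ 87.83°
pole (s+4): 4 + j79 → |·| = √(4²+79²) = √6257 ≈ 79.101, ∠ = arctan(79/4) ≈ 87.10°
pole (s+50): 50 + j79 → |·| = √(50²+79²) = √8741 ≈ 93.493, ∠ = arctan(79/50) ≈ 57.67°
|L| = 2 · 79.63 / 5.8466e+05 ≈ 0.0002724
Gain = 20 log₁₀(0.0002724) ≈ -71.30 dB
∠L = 82.79° − 232.60° = -149.81°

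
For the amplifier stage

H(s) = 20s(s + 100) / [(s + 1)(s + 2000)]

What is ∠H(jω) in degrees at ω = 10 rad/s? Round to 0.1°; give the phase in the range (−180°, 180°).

At s = jω = j10:
zero (s+100): 100 + j10 → |·| = √(100²+10²) = √10100 ≈ 100.5, ∠ = arctan(10/100) ≈ 5.71°
zero at origin: s = j10 → |·| = 10, ∠ = 90.00°
pole (s+1): 1 + j10 → |·| = √(1²+10²) = √101 ≈ 10.05, ∠ = arctan(10/1) ≈ 84.29°
pole (s+2000): 2000 + j10 → |·| = √(2000²+10²) = √4000100 ≈ 2000, ∠ = arctan(10/2000) ≈ 0.29°
∠H = 95.71° − 84.58° = 11.13°

11.1°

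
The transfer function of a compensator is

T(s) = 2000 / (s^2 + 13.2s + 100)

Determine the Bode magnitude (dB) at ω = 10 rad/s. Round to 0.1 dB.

23.6 dB

At s = jω = j10:
quadratic: (j10)² + 13.2·j10 + 100 = 0 + j132 → |·| ≈ 132, ∠ ≈ 90.00°
|T| = 2000 / 132 ≈ 15.152
Gain = 20 log₁₀(15.152) ≈ 23.61 dB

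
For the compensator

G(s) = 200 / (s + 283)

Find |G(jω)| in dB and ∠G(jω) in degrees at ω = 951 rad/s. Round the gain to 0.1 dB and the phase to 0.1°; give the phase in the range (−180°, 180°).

-13.9 dB, -73.4°

Substitute s = j951:
Numerator: 200 = 200 + j0
Denominator: (j951) + 283 = 283 + j951
|N| = √(200² + 0²) ≈ 200, ∠N ≈ 0.00°
|D| = √(283² + 951²) ≈ 992.21, ∠D ≈ 73.43°
|G| = 200 / 992.21 ≈ 0.20157
Gain = 20 log₁₀(0.20157) ≈ -13.91 dB
∠G = 0.00° − 73.43° = -73.43°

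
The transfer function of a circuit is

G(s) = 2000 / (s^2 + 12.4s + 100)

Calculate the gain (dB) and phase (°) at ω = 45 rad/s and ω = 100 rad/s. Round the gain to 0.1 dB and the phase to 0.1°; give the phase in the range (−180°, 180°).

At s = jω = j45:
quadratic: (j45)² + 12.4·j45 + 100 = -1925 + j558 → |·| ≈ 2004.2, ∠ ≈ 163.83°
|G| = 2000 / 2004.2 ≈ 0.9979
Gain = 20 log₁₀(0.9979) ≈ -0.02 dB
∠G = 0.00° − 163.83° = -163.83°

At s = jω = j100:
quadratic: (j100)² + 12.4·j100 + 100 = -9900 + j1240 → |·| ≈ 9977.4, ∠ ≈ 172.86°
|G| = 2000 / 9977.4 ≈ 0.20045
Gain = 20 log₁₀(0.20045) ≈ -13.96 dB
∠G = 0.00° − 172.86° = -172.86°

ω = 45: -0.0 dB, -163.8°; ω = 100: -14.0 dB, -172.9°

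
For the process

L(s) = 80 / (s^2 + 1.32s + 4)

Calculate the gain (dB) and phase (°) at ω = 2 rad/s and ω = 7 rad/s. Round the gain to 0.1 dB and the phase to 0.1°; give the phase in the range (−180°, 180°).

ω = 2: 29.6 dB, -90.0°; ω = 7: 4.8 dB, -168.4°

At s = jω = j2:
quadratic: (j2)² + 1.32·j2 + 4 = 0 + j2.64 → |·| ≈ 2.64, ∠ ≈ 90.00°
|L| = 80 / 2.64 ≈ 30.303
Gain = 20 log₁₀(30.303) ≈ 29.63 dB
∠L = 0.00° − 90.00° = -90.00°

At s = jω = j7:
quadratic: (j7)² + 1.32·j7 + 4 = -45 + j9.24 → |·| ≈ 45.939, ∠ ≈ 168.40°
|L| = 80 / 45.939 ≈ 1.7414
Gain = 20 log₁₀(1.7414) ≈ 4.82 dB
∠L = 0.00° − 168.40° = -168.40°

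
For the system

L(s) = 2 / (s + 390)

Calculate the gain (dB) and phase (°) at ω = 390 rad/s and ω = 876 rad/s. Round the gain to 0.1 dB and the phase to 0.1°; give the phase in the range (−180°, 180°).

ω = 390: -48.8 dB, -45.0°; ω = 876: -53.6 dB, -66.0°

At s = jω = j390:
pole (s+390): 390 + j390 → |·| = √(390²+390²) = √304200 ≈ 551.54, ∠ = arctan(390/390) ≈ 45.00°
|L| = 2 / 551.54 ≈ 0.0036262
Gain = 20 log₁₀(0.0036262) ≈ -48.81 dB
∠L = 0.00° − 45.00° = -45.00°

At s = jω = j876:
pole (s+390): 390 + j876 → |·| = √(390²+876²) = √919476 ≈ 958.89, ∠ = arctan(876/390) ≈ 66.00°
|L| = 2 / 958.89 ≈ 0.0020857
Gain = 20 log₁₀(0.0020857) ≈ -53.61 dB
∠L = 0.00° − 66.00° = -66.00°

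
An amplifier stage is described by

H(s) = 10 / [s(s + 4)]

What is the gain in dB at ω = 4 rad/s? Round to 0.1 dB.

-7.1 dB

At s = jω = j4:
pole (s+4): 4 + j4 → |·| = √(4²+4²) = √32 ≈ 5.6569, ∠ = arctan(4/4) ≈ 45.00°
pole at origin: |s| = 4, ∠ = 90.00° (in denominator)
|H| = 10 / 22.628 ≈ 0.44193
Gain = 20 log₁₀(0.44193) ≈ -7.09 dB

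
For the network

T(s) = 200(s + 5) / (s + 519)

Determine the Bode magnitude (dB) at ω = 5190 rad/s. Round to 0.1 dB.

At s = jω = j5190:
zero (s+5): 5 + j5190 → |·| = √(5²+5190²) = √26936125 ≈ 5190, ∠ = arctan(5190/5) ≈ 89.94°
pole (s+519): 519 + j5190 → |·| = √(519²+5190²) = √27205461 ≈ 5215.9, ∠ = arctan(5190/519) ≈ 84.29°
|T| = 200 · 5190 / 5215.9 ≈ 199.01
Gain = 20 log₁₀(199.01) ≈ 45.98 dB

46.0 dB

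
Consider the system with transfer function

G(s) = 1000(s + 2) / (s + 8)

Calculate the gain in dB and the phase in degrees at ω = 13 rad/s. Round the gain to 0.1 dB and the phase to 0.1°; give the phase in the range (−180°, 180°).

58.7 dB, 22.9°

At s = jω = j13:
zero (s+2): 2 + j13 → |·| = √(2²+13²) = √173 ≈ 13.153, ∠ = arctan(13/2) ≈ 81.25°
pole (s+8): 8 + j13 → |·| = √(8²+13²) = √233 ≈ 15.264, ∠ = arctan(13/8) ≈ 58.39°
|G| = 1000 · 13.153 / 15.264 ≈ 861.7
Gain = 20 log₁₀(861.7) ≈ 58.71 dB
∠G = 81.25° − 58.39° = 22.86°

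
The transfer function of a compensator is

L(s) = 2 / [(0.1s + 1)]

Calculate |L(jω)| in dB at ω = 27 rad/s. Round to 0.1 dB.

At ω = 27 rad/s:
pole (1 + j27·0.1) = 1 + j2.7 → |·| ≈ 2.8792, ∠ ≈ 69.68°
|L| = 2 · 1 / (2.8792) ≈ 0.69464
Gain = 20 log₁₀(0.69464) ≈ -3.16 dB

-3.2 dB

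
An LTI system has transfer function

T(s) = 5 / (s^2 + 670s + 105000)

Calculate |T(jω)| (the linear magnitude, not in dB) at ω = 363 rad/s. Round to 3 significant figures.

2.04e-05

Substitute s = j363:
Numerator: 5 = 5 + j0
Denominator: (j363)^2 + 670(j363) + 105000 = -26769 + j243210
|N| = √(5² + 0²) ≈ 5, ∠N ≈ 0.00°
|D| = √(26769² + 243210²) ≈ 2.4468e+05, ∠D ≈ 96.28°
|T| = 5 / 2.4468e+05 ≈ 2.0435e-05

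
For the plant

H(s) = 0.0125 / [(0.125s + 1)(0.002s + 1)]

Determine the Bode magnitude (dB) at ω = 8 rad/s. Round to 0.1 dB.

At ω = 8 rad/s:
pole (1 + j8·0.125) = 1 + j1 → |·| ≈ 1.4142, ∠ ≈ 45.00°
pole (1 + j8·0.002) = 1 + j0.016 → |·| ≈ 1.0001, ∠ ≈ 0.92°
|H| = 0.0125 · 1 / (1.4142 · 1.0001) ≈ 0.008838
Gain = 20 log₁₀(0.008838) ≈ -41.07 dB

-41.1 dB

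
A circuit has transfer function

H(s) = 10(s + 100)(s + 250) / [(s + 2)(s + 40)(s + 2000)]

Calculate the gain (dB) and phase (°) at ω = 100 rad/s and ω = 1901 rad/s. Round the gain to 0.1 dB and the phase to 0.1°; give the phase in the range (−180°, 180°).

ω = 100: -35.1 dB, -93.1°; ω = 1901: -48.7 dB, -52.8°

At s = jω = j100:
zero (s+100): 100 + j100 → |·| = √(100²+100²) = √20000 ≈ 141.42, ∠ = arctan(100/100) ≈ 45.00°
zero (s+250): 250 + j100 → |·| = √(250²+100²) = √72500 ≈ 269.26, ∠ = arctan(100/250) ≈ 21.80°
pole (s+2): 2 + j100 → |·| = √(2²+100²) = √10004 ≈ 100.02, ∠ = arctan(100/2) ≈ 88.85°
pole (s+40): 40 + j100 → |·| = √(40²+100²) = √11600 ≈ 107.7, ∠ = arctan(100/40) ≈ 68.20°
pole (s+2000): 2000 + j100 → |·| = √(2000²+100²) = √4010000 ≈ 2002.5, ∠ = arctan(100/2000) ≈ 2.86°
|H| = 10 · 38079 / 2.1571e+07 ≈ 0.017653
Gain = 20 log₁₀(0.017653) ≈ -35.06 dB
∠H = 66.80° − 159.91° = -93.11°

At s = jω = j1901:
zero (s+100): 100 + j1901 → |·| = √(100²+1901²) = √3623801 ≈ 1903.6, ∠ = arctan(1901/100) ≈ 86.99°
zero (s+250): 250 + j1901 → |·| = √(250²+1901²) = √3676301 ≈ 1917.4, ∠ = arctan(1901/250) ≈ 82.51°
pole (s+2): 2 + j1901 → |·| = √(2²+1901²) = √3613805 ≈ 1901, ∠ = arctan(1901/2) ≈ 89.94°
pole (s+40): 40 + j1901 → |·| = √(40²+1901²) = √3615401 ≈ 1901.4, ∠ = arctan(1901/40) ≈ 88.79°
pole (s+2000): 2000 + j1901 → |·| = √(2000²+1901²) = √7613801 ≈ 2759.3, ∠ = arctan(1901/2000) ≈ 43.55°
|H| = 10 · 3.65e+06 / 9.9737e+09 ≈ 0.0036596
Gain = 20 log₁₀(0.0036596) ≈ -48.73 dB
∠H = 169.50° − 222.28° = -52.78°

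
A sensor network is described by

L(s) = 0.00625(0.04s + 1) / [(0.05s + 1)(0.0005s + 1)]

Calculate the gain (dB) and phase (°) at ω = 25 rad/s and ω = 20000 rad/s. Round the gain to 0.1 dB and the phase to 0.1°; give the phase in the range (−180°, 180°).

ω = 25: -45.2 dB, -7.1°; ω = 20000: -66.1 dB, -84.3°

At ω = 25 rad/s:
zero (1 + j25·0.04) = 1 + j1 → |·| ≈ 1.4142, ∠ ≈ 45.00°
pole (1 + j25·0.05) = 1 + j1.25 → |·| ≈ 1.6008, ∠ ≈ 51.34°
pole (1 + j25·0.0005) = 1 + j0.0125 → |·| ≈ 1.0001, ∠ ≈ 0.72°
|L| = 0.00625 · 1.4142 / (1.6008 · 1.0001) ≈ 0.0055209
Gain = 20 log₁₀(0.0055209) ≈ -45.16 dB
∠L = (45.00°) − (51.34° + 0.72°) = -7.06°

At ω = 20000 rad/s:
zero (1 + j20000·0.04) = 1 + j800 → |·| ≈ 800, ∠ ≈ 89.93°
pole (1 + j20000·0.05) = 1 + j1000 → |·| ≈ 1000, ∠ ≈ 89.94°
pole (1 + j20000·0.0005) = 1 + j10 → |·| ≈ 10.05, ∠ ≈ 84.29°
|L| = 0.00625 · 800 / (1000 · 10.05) ≈ 0.00049751
Gain = 20 log₁₀(0.00049751) ≈ -66.06 dB
∠L = (89.93°) − (89.94° + 84.29°) = -84.30°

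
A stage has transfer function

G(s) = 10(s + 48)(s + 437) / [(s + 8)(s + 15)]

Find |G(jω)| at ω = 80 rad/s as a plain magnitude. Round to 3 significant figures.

63.3

At s = jω = j80:
zero (s+48): 48 + j80 → |·| = √(48²+80²) = √8704 ≈ 93.295, ∠ = arctan(80/48) ≈ 59.04°
zero (s+437): 437 + j80 → |·| = √(437²+80²) = √197369 ≈ 444.26, ∠ = arctan(80/437) ≈ 10.37°
pole (s+8): 8 + j80 → |·| = √(8²+80²) = √6464 ≈ 80.399, ∠ = arctan(80/8) ≈ 84.29°
pole (s+15): 15 + j80 → |·| = √(15²+80²) = √6625 ≈ 81.394, ∠ = arctan(80/15) ≈ 79.38°
|G| = 10 · 41447 / 6544 ≈ 63.336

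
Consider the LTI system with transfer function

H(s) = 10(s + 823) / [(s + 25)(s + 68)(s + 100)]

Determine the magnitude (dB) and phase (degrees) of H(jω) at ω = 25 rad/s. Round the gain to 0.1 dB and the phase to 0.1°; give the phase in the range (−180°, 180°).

-30.1 dB, -77.5°

At s = jω = j25:
zero (s+823): 823 + j25 → |·| = √(823²+25²) = √677954 ≈ 823.38, ∠ = arctan(25/823) ≈ 1.74°
pole (s+25): 25 + j25 → |·| = √(25²+25²) = √1250 ≈ 35.355, ∠ = arctan(25/25) ≈ 45.00°
pole (s+68): 68 + j25 → |·| = √(68²+25²) = √5249 ≈ 72.45, ∠ = arctan(25/68) ≈ 20.19°
pole (s+100): 100 + j25 → |·| = √(100²+25²) = √10625 ≈ 103.08, ∠ = arctan(25/100) ≈ 14.04°
|H| = 10 · 823.38 / 2.6404e+05 ≈ 0.031184
Gain = 20 log₁₀(0.031184) ≈ -30.12 dB
∠H = 1.74° − 79.23° = -77.49°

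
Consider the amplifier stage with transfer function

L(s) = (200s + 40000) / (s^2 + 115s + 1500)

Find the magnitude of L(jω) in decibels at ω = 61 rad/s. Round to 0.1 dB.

Substitute s = j61:
Numerator: 200(j61) + 40000 = 40000 + j12200
Denominator: (j61)^2 + 115(j61) + 1500 = -2221 + j7015
|N| = √(40000² + 12200²) ≈ 41819, ∠N ≈ 16.96°
|D| = √(2221² + 7015²) ≈ 7358.2, ∠D ≈ 107.57°
|L| = 41819 / 7358.2 ≈ 5.6833
Gain = 20 log₁₀(5.6833) ≈ 15.09 dB

15.1 dB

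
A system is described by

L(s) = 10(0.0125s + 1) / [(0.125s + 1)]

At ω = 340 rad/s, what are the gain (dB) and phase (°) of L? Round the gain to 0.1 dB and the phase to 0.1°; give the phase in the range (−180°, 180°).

0.2 dB, -11.9°

At ω = 340 rad/s:
zero (1 + j340·0.0125) = 1 + j4.25 → |·| ≈ 4.3661, ∠ ≈ 76.76°
pole (1 + j340·0.125) = 1 + j42.5 → |·| ≈ 42.512, ∠ ≈ 88.65°
|L| = 10 · 4.3661 / (42.512) ≈ 1.027
Gain = 20 log₁₀(1.027) ≈ 0.23 dB
∠L = (76.76°) − (88.65°) = -11.89°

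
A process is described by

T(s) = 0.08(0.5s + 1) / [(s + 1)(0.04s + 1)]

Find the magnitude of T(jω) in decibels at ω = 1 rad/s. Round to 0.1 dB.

At ω = 1 rad/s:
zero (1 + j1·0.5) = 1 + j0.5 → |·| ≈ 1.118, ∠ ≈ 26.57°
pole (1 + j1·1) = 1 + j1 → |·| ≈ 1.4142, ∠ ≈ 45.00°
pole (1 + j1·0.04) = 1 + j0.04 → |·| ≈ 1.0008, ∠ ≈ 2.29°
|T| = 0.08 · 1.118 / (1.4142 · 1.0008) ≈ 0.063194
Gain = 20 log₁₀(0.063194) ≈ -23.99 dB

-24.0 dB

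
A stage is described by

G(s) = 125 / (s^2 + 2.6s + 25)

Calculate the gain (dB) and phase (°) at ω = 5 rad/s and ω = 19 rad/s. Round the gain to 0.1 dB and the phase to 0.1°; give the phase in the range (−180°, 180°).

ω = 5: 19.7 dB, -90.0°; ω = 19: -8.7 dB, -171.6°

At s = jω = j5:
quadratic: (j5)² + 2.6·j5 + 25 = 0 + j13 → |·| ≈ 13, ∠ ≈ 90.00°
|G| = 125 / 13 ≈ 9.6154
Gain = 20 log₁₀(9.6154) ≈ 19.66 dB
∠G = 0.00° − 90.00° = -90.00°

At s = jω = j19:
quadratic: (j19)² + 2.6·j19 + 25 = -336 + j49.4 → |·| ≈ 339.61, ∠ ≈ 171.64°
|G| = 125 / 339.61 ≈ 0.36807
Gain = 20 log₁₀(0.36807) ≈ -8.68 dB
∠G = 0.00° − 171.64° = -171.64°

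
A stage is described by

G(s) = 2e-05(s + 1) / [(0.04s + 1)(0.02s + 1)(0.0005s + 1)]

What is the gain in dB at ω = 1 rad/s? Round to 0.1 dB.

At ω = 1 rad/s:
zero (1 + j1·1) = 1 + j1 → |·| ≈ 1.4142, ∠ ≈ 45.00°
pole (1 + j1·0.04) = 1 + j0.04 → |·| ≈ 1.0008, ∠ ≈ 2.29°
pole (1 + j1·0.02) = 1 + j0.02 → |·| ≈ 1.0002, ∠ ≈ 1.15°
pole (1 + j1·0.0005) = 1 + j0.0005 → |·| ≈ 1, ∠ ≈ 0.03°
|G| = 2e-05 · 1.4142 / (1.0008 · 1.0002 · 1) ≈ 2.8256e-05
Gain = 20 log₁₀(2.8256e-05) ≈ -90.98 dB

-91.0 dB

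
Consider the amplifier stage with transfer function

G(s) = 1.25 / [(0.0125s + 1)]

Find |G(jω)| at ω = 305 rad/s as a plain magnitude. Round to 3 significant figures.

At ω = 305 rad/s:
pole (1 + j305·0.0125) = 1 + j3.8125 → |·| ≈ 3.9415, ∠ ≈ 75.30°
|G| = 1.25 · 1 / (3.9415) ≈ 0.31714

0.317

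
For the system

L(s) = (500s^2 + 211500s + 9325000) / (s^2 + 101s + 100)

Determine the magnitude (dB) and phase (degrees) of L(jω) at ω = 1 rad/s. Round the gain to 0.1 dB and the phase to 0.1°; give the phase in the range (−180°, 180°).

Substitute s = j1:
Numerator: 500(j1)^2 + 211500(j1) + 9325000 = 9324500 + j211500
Denominator: (j1)^2 + 101(j1) + 100 = 99 + j101
|N| = √(9324500² + 211500²) ≈ 9.3269e+06, ∠N ≈ 1.30°
|D| = √(99² + 101²) ≈ 141.43, ∠D ≈ 45.57°
|L| = 9.3269e+06 / 141.43 ≈ 65947
Gain = 20 log₁₀(65947) ≈ 96.38 dB
∠L = 1.30° − 45.57° = -44.27°

96.4 dB, -44.3°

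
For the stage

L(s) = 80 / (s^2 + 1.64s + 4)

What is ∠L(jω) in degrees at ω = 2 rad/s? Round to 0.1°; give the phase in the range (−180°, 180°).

-90.0°

At s = jω = j2:
quadratic: (j2)² + 1.64·j2 + 4 = 0 + j3.28 → |·| ≈ 3.28, ∠ ≈ 90.00°
∠L = 0.00° − 90.00° = -90.00°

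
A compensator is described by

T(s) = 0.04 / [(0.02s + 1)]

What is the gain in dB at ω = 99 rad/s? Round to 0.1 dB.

-34.9 dB

At ω = 99 rad/s:
pole (1 + j99·0.02) = 1 + j1.98 → |·| ≈ 2.2182, ∠ ≈ 63.20°
|T| = 0.04 · 1 / (2.2182) ≈ 0.018033
Gain = 20 log₁₀(0.018033) ≈ -34.88 dB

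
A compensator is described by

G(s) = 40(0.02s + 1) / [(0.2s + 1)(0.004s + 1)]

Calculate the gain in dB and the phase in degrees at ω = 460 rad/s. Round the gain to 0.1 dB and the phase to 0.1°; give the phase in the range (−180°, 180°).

5.7 dB, -67.1°

At ω = 460 rad/s:
zero (1 + j460·0.02) = 1 + j9.2 → |·| ≈ 9.2542, ∠ ≈ 83.80°
pole (1 + j460·0.2) = 1 + j92 → |·| ≈ 92.005, ∠ ≈ 89.38°
pole (1 + j460·0.004) = 1 + j1.84 → |·| ≈ 2.0942, ∠ ≈ 61.48°
|G| = 40 · 9.2542 / (92.005 · 2.0942) ≈ 1.9212
Gain = 20 log₁₀(1.9212) ≈ 5.67 dB
∠G = (83.80°) − (89.38° + 61.48°) = -67.06°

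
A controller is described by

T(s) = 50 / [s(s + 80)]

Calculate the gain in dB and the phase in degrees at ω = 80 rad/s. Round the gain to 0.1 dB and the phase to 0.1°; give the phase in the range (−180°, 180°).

At s = jω = j80:
pole (s+80): 80 + j80 → |·| = √(80²+80²) = √12800 ≈ 113.14, ∠ = arctan(80/80) ≈ 45.00°
pole at origin: |s| = 80, ∠ = 90.00° (in denominator)
|T| = 50 / 9051.2 ≈ 0.0055241
Gain = 20 log₁₀(0.0055241) ≈ -45.15 dB
∠T = 0.00° − 135.00° = -135.00°

-45.2 dB, -135.0°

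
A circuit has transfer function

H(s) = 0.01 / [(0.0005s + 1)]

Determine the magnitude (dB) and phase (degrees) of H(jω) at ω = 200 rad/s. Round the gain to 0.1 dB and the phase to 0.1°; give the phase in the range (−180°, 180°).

At ω = 200 rad/s:
pole (1 + j200·0.0005) = 1 + j0.1 → |·| ≈ 1.005, ∠ ≈ 5.71°
|H| = 0.01 · 1 / (1.005) ≈ 0.0099502
Gain = 20 log₁₀(0.0099502) ≈ -40.04 dB
∠H = (0°) − (5.71°) = -5.71°

-40.0 dB, -5.7°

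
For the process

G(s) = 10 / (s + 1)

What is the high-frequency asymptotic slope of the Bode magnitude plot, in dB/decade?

-20 dB/decade

Each pole contributes −20 dB/decade at high frequency; each zero contributes +20 dB/decade.
Net: 0 zero(s) − 1 pole(s) → -20 dB/decade.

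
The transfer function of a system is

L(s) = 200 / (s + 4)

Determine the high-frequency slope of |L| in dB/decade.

-20 dB/decade

Each pole contributes −20 dB/decade at high frequency; each zero contributes +20 dB/decade.
Net: 0 zero(s) − 1 pole(s) → -20 dB/decade.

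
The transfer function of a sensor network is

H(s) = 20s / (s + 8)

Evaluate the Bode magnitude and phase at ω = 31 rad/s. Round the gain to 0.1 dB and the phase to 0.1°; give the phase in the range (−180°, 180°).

25.7 dB, 14.5°

At s = jω = j31:
zero at origin: s = j31 → |·| = 31, ∠ = 90.00°
pole (s+8): 8 + j31 → |·| = √(8²+31²) = √1025 ≈ 32.016, ∠ = arctan(31/8) ≈ 75.53°
|H| = 20 · 31 / 32.016 ≈ 19.365
Gain = 20 log₁₀(19.365) ≈ 25.74 dB
∠H = 90.00° − 75.53° = 14.47°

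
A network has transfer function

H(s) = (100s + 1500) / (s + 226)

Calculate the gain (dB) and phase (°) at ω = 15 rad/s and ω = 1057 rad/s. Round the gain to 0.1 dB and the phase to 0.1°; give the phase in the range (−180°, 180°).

Substitute s = j15:
Numerator: 100(j15) + 1500 = 1500 + j1500
Denominator: (j15) + 226 = 226 + j15
|N| = √(1500² + 1500²) ≈ 2121.3, ∠N ≈ 45.00°
|D| = √(226² + 15²) ≈ 226.5, ∠D ≈ 3.80°
|H| = 2121.3 / 226.5 ≈ 9.3656
Gain = 20 log₁₀(9.3656) ≈ 19.43 dB
∠H = 45.00° − 3.80° = 41.20°

Substitute s = j1057:
Numerator: 100(j1057) + 1500 = 1500 + j105700
Denominator: (j1057) + 226 = 226 + j1057
|N| = √(1500² + 105700²) ≈ 1.0571e+05, ∠N ≈ 89.19°
|D| = √(226² + 1057²) ≈ 1080.9, ∠D ≈ 77.93°
|H| = 1.0571e+05 / 1080.9 ≈ 97.798
Gain = 20 log₁₀(97.798) ≈ 39.81 dB
∠H = 89.19° − 77.93° = 11.26°

ω = 15: 19.4 dB, 41.2°; ω = 1057: 39.8 dB, 11.3°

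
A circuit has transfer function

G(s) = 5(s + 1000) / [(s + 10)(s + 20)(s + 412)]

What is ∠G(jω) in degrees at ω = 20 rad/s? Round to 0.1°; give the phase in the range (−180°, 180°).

-110.1°

At s = jω = j20:
zero (s+1000): 1000 + j20 → |·| = √(1000²+20²) = √1000400 ≈ 1000.2, ∠ = arctan(20/1000) ≈ 1.15°
pole (s+10): 10 + j20 → |·| = √(10²+20²) = √500 ≈ 22.361, ∠ = arctan(20/10) ≈ 63.43°
pole (s+20): 20 + j20 → |·| = √(20²+20²) = √800 ≈ 28.284, ∠ = arctan(20/20) ≈ 45.00°
pole (s+412): 412 + j20 → |·| = √(412²+20²) = √170144 ≈ 412.49, ∠ = arctan(20/412) ≈ 2.78°
∠G = 1.15° − 111.21° = -110.06°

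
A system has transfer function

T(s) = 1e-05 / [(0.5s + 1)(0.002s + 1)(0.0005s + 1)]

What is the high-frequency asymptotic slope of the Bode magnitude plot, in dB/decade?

-60 dB/decade

Each pole contributes −20 dB/decade at high frequency; each zero contributes +20 dB/decade.
Net: 0 zero(s) − 3 pole(s) → -60 dB/decade.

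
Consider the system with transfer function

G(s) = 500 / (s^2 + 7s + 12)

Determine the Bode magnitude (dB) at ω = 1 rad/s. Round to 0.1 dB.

31.7 dB

Substitute s = j1:
Numerator: 500 = 500 + j0
Denominator: (j1)^2 + 7(j1) + 12 = 11 + j7
|N| = √(500² + 0²) ≈ 500, ∠N ≈ 0.00°
|D| = √(11² + 7²) ≈ 13.038, ∠D ≈ 32.47°
|G| = 500 / 13.038 ≈ 38.349
Gain = 20 log₁₀(38.349) ≈ 31.68 dB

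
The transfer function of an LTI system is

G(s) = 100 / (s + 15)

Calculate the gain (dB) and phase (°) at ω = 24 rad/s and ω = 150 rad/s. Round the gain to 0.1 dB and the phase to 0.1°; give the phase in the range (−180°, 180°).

ω = 24: 11.0 dB, -58.0°; ω = 150: -3.6 dB, -84.3°

Substitute s = j24:
Numerator: 100 = 100 + j0
Denominator: (j24) + 15 = 15 + j24
|N| = √(100² + 0²) ≈ 100, ∠N ≈ 0.00°
|D| = √(15² + 24²) ≈ 28.302, ∠D ≈ 57.99°
|G| = 100 / 28.302 ≈ 3.5333
Gain = 20 log₁₀(3.5333) ≈ 10.96 dB
∠G = 0.00° − 57.99° = -57.99°

Substitute s = j150:
Numerator: 100 = 100 + j0
Denominator: (j150) + 15 = 15 + j150
|N| = √(100² + 0²) ≈ 100, ∠N ≈ 0.00°
|D| = √(15² + 150²) ≈ 150.75, ∠D ≈ 84.29°
|G| = 100 / 150.75 ≈ 0.66335
Gain = 20 log₁₀(0.66335) ≈ -3.57 dB
∠G = 0.00° − 84.29° = -84.29°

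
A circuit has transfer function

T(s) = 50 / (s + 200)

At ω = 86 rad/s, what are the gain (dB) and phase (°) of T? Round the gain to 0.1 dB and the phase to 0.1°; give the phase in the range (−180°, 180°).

-12.8 dB, -23.3°

Substitute s = j86:
Numerator: 50 = 50 + j0
Denominator: (j86) + 200 = 200 + j86
|N| = √(50² + 0²) ≈ 50, ∠N ≈ 0.00°
|D| = √(200² + 86²) ≈ 217.71, ∠D ≈ 23.27°
|T| = 50 / 217.71 ≈ 0.22966
Gain = 20 log₁₀(0.22966) ≈ -12.78 dB
∠T = 0.00° − 23.27° = -23.27°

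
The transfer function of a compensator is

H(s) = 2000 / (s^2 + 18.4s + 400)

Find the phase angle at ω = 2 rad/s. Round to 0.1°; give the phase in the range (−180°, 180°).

-5.3°

At s = jω = j2:
quadratic: (j2)² + 18.4·j2 + 400 = 396 + j36.8 → |·| ≈ 397.71, ∠ ≈ 5.31°
∠H = 0.00° − 5.31° = -5.31°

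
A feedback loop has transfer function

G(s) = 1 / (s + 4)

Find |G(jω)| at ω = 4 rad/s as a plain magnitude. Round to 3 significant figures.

0.177

Substitute s = j4:
Numerator: 1 = 1 + j0
Denominator: (j4) + 4 = 4 + j4
|N| = √(1² + 0²) ≈ 1, ∠N ≈ 0.00°
|D| = √(4² + 4²) ≈ 5.6569, ∠D ≈ 45.00°
|G| = 1 / 5.6569 ≈ 0.17678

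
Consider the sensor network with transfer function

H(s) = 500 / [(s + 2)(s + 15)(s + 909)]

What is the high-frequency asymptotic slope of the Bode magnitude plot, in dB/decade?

Each pole contributes −20 dB/decade at high frequency; each zero contributes +20 dB/decade.
Net: 0 zero(s) − 3 pole(s) → -60 dB/decade.

-60 dB/decade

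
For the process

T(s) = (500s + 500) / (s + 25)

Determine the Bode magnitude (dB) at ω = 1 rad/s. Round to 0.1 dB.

Substitute s = j1:
Numerator: 500(j1) + 500 = 500 + j500
Denominator: (j1) + 25 = 25 + j1
|N| = √(500² + 500²) ≈ 707.11, ∠N ≈ 45.00°
|D| = √(25² + 1²) ≈ 25.02, ∠D ≈ 2.29°
|T| = 707.11 / 25.02 ≈ 28.262
Gain = 20 log₁₀(28.262) ≈ 29.02 dB

29.0 dB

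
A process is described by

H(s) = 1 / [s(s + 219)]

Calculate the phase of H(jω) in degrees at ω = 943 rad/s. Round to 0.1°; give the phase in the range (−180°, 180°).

-166.9°

At s = jω = j943:
pole (s+219): 219 + j943 → |·| = √(219²+943²) = √937210 ≈ 968.1, ∠ = arctan(943/219) ≈ 76.93°
pole at origin: |s| = 943, ∠ = 90.00° (in denominator)
∠H = 0.00° − 166.93° = -166.93°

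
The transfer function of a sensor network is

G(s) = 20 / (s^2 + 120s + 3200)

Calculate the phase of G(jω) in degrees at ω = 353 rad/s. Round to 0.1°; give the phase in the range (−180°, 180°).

Substitute s = j353:
Numerator: 20 = 20 + j0
Denominator: (j353)^2 + 120(j353) + 3200 = -121409 + j42360
|N| = √(20² + 0²) ≈ 20, ∠N ≈ 0.00°
|D| = √(121409² + 42360²) ≈ 1.2859e+05, ∠D ≈ 160.77°
∠G = 0.00° − 160.77° = -160.77°

-160.8°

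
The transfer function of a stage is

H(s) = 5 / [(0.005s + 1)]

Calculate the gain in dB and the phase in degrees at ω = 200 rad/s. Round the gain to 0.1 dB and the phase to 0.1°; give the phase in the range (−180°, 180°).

11.0 dB, -45.0°

At ω = 200 rad/s:
pole (1 + j200·0.005) = 1 + j1 → |·| ≈ 1.4142, ∠ ≈ 45.00°
|H| = 5 · 1 / (1.4142) ≈ 3.5356
Gain = 20 log₁₀(3.5356) ≈ 10.97 dB
∠H = (0°) − (45.00°) = -45.00°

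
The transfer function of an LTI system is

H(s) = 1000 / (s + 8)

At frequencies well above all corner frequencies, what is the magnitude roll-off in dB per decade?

-20 dB/decade

Each pole contributes −20 dB/decade at high frequency; each zero contributes +20 dB/decade.
Net: 0 zero(s) − 1 pole(s) → -20 dB/decade.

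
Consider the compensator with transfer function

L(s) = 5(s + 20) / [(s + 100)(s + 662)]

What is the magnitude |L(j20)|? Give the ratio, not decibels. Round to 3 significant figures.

At s = jω = j20:
zero (s+20): 20 + j20 → |·| = √(20²+20²) = √800 ≈ 28.284, ∠ = arctan(20/20) ≈ 45.00°
pole (s+100): 100 + j20 → |·| = √(100²+20²) = √10400 ≈ 101.98, ∠ = arctan(20/100) ≈ 11.31°
pole (s+662): 662 + j20 → |·| = √(662²+20²) = √438644 ≈ 662.3, ∠ = arctan(20/662) ≈ 1.73°
|L| = 5 · 28.284 / 67541 ≈ 0.0020938

0.00209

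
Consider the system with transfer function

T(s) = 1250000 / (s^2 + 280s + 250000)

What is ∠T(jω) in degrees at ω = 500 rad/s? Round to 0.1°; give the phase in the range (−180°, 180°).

-90.0°

At s = jω = j500:
quadratic: (j500)² + 280·j500 + 250000 = 0 + j140000 → |·| ≈ 1.4e+05, ∠ ≈ 90.00°
∠T = 0.00° − 90.00° = -90.00°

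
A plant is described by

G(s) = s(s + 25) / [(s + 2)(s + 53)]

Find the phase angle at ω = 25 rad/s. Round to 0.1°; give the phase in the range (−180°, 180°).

At s = jω = j25:
zero (s+25): 25 + j25 → |·| = √(25²+25²) = √1250 ≈ 35.355, ∠ = arctan(25/25) ≈ 45.00°
zero at origin: s = j25 → |·| = 25, ∠ = 90.00°
pole (s+2): 2 + j25 → |·| = √(2²+25²) = √629 ≈ 25.08, ∠ = arctan(25/2) ≈ 85.43°
pole (s+53): 53 + j25 → |·| = √(53²+25²) = √3434 ≈ 58.6, ∠ = arctan(25/53) ≈ 25.25°
∠G = 135.00° − 110.68° = 24.32°

24.3°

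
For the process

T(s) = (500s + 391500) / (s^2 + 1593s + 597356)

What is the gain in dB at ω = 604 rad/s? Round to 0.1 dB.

Substitute s = j604:
Numerator: 500(j604) + 391500 = 391500 + j302000
Denominator: (j604)^2 + 1593(j604) + 597356 = 232540 + j962172
|N| = √(391500² + 302000²) ≈ 4.9445e+05, ∠N ≈ 37.65°
|D| = √(232540² + 962172²) ≈ 9.8987e+05, ∠D ≈ 76.41°
|T| = 4.9445e+05 / 9.8987e+05 ≈ 0.49951
Gain = 20 log₁₀(0.49951) ≈ -6.03 dB

-6.0 dB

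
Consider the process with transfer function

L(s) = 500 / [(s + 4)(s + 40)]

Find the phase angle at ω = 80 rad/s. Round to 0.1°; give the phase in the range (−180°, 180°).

At s = jω = j80:
pole (s+4): 4 + j80 → |·| = √(4²+80²) = √6416 ≈ 80.1, ∠ = arctan(80/4) ≈ 87.14°
pole (s+40): 40 + j80 → |·| = √(40²+80²) = √8000 ≈ 89.443, ∠ = arctan(80/40) ≈ 63.43°
∠L = 0.00° − 150.57° = -150.57°

-150.6°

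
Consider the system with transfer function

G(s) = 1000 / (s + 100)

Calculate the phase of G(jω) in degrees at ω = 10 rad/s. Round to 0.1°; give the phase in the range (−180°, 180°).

-5.7°

Substitute s = j10:
Numerator: 1000 = 1000 + j0
Denominator: (j10) + 100 = 100 + j10
|N| = √(1000² + 0²) ≈ 1000, ∠N ≈ 0.00°
|D| = √(100² + 10²) ≈ 100.5, ∠D ≈ 5.71°
∠G = 0.00° − 5.71° = -5.71°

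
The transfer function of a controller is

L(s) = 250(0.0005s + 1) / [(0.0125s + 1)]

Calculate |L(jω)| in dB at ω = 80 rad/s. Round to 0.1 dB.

At ω = 80 rad/s:
zero (1 + j80·0.0005) = 1 + j0.04 → |·| ≈ 1.0008, ∠ ≈ 2.29°
pole (1 + j80·0.0125) = 1 + j1 → |·| ≈ 1.4142, ∠ ≈ 45.00°
|L| = 250 · 1.0008 / (1.4142) ≈ 176.92
Gain = 20 log₁₀(176.92) ≈ 44.96 dB

45.0 dB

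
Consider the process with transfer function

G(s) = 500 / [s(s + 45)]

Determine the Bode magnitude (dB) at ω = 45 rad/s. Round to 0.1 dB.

-15.2 dB

At s = jω = j45:
pole (s+45): 45 + j45 → |·| = √(45²+45²) = √4050 ≈ 63.64, ∠ = arctan(45/45) ≈ 45.00°
pole at origin: |s| = 45, ∠ = 90.00° (in denominator)
|G| = 500 / 2863.8 ≈ 0.17459
Gain = 20 log₁₀(0.17459) ≈ -15.16 dB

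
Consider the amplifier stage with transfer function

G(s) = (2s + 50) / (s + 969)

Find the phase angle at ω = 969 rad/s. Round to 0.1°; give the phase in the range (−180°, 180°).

Substitute s = j969:
Numerator: 2(j969) + 50 = 50 + j1938
Denominator: (j969) + 969 = 969 + j969
|N| = √(50² + 1938²) ≈ 1938.6, ∠N ≈ 88.52°
|D| = √(969² + 969²) ≈ 1370.4, ∠D ≈ 45.00°
∠G = 88.52° − 45.00° = 43.52°

43.5°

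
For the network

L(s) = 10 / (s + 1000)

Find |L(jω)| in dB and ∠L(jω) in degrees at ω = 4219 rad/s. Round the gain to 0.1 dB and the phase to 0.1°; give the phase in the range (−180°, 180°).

Substitute s = j4219:
Numerator: 10 = 10 + j0
Denominator: (j4219) + 1000 = 1000 + j4219
|N| = √(10² + 0²) ≈ 10, ∠N ≈ 0.00°
|D| = √(1000² + 4219²) ≈ 4335.9, ∠D ≈ 76.67°
|L| = 10 / 4335.9 ≈ 0.0023063
Gain = 20 log₁₀(0.0023063) ≈ -52.74 dB
∠L = 0.00° − 76.67° = -76.67°

-52.7 dB, -76.7°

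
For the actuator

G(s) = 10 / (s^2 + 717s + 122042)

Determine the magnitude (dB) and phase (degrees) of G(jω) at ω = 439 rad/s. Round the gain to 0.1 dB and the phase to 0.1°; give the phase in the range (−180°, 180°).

Substitute s = j439:
Numerator: 10 = 10 + j0
Denominator: (j439)^2 + 717(j439) + 122042 = -70679 + j314763
|N| = √(10² + 0²) ≈ 10, ∠N ≈ 0.00°
|D| = √(70679² + 314763²) ≈ 3.226e+05, ∠D ≈ 102.66°
|G| = 10 / 3.226e+05 ≈ 3.0998e-05
Gain = 20 log₁₀(3.0998e-05) ≈ -90.17 dB
∠G = 0.00° − 102.66° = -102.66°

-90.2 dB, -102.7°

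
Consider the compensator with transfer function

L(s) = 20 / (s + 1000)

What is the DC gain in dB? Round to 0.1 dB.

L(0) = 20 / (1000) = 0.02
20 log₁₀(0.02) ≈ -33.98 dB

-34.0 dB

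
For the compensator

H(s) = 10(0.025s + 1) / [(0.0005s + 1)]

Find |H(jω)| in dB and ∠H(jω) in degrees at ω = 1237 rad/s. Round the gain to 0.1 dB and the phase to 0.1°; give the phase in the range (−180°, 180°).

At ω = 1237 rad/s:
zero (1 + j1237·0.025) = 1 + j30.925 → |·| ≈ 30.941, ∠ ≈ 88.15°
pole (1 + j1237·0.0005) = 1 + j0.6185 → |·| ≈ 1.1758, ∠ ≈ 31.74°
|H| = 10 · 30.941 / (1.1758) ≈ 263.15
Gain = 20 log₁₀(263.15) ≈ 48.40 dB
∠H = (88.15°) − (31.74°) = 56.41°

48.4 dB, 56.4°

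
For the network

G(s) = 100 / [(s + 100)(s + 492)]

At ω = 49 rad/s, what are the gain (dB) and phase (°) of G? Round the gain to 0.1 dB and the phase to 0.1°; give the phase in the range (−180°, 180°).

-54.8 dB, -31.8°

At s = jω = j49:
pole (s+100): 100 + j49 → |·| = √(100²+49²) = √12401 ≈ 111.36, ∠ = arctan(49/100) ≈ 26.10°
pole (s+492): 492 + j49 → |·| = √(492²+49²) = √244465 ≈ 494.43, ∠ = arctan(49/492) ≈ 5.69°
|G| = 100 / 55060 ≈ 0.0018162
Gain = 20 log₁₀(0.0018162) ≈ -54.82 dB
∠G = 0.00° − 31.79° = -31.79°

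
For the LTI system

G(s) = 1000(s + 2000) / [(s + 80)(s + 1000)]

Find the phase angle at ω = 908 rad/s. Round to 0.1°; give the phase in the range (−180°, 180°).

-102.8°

At s = jω = j908:
zero (s+2000): 2000 + j908 → |·| = √(2000²+908²) = √4824464 ≈ 2196.5, ∠ = arctan(908/2000) ≈ 24.42°
pole (s+80): 80 + j908 → |·| = √(80²+908²) = √830864 ≈ 911.52, ∠ = arctan(908/80) ≈ 84.96°
pole (s+1000): 1000 + j908 → |·| = √(1000²+908²) = √1824464 ≈ 1350.7, ∠ = arctan(908/1000) ≈ 42.24°
∠G = 24.42° − 127.20° = -102.78°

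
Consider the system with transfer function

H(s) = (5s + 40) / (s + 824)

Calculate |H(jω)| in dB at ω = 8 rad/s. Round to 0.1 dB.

-23.3 dB

Substitute s = j8:
Numerator: 5(j8) + 40 = 40 + j40
Denominator: (j8) + 824 = 824 + j8
|N| = √(40² + 40²) ≈ 56.569, ∠N ≈ 45.00°
|D| = √(824² + 8²) ≈ 824.04, ∠D ≈ 0.56°
|H| = 56.569 / 824.04 ≈ 0.068648
Gain = 20 log₁₀(0.068648) ≈ -23.27 dB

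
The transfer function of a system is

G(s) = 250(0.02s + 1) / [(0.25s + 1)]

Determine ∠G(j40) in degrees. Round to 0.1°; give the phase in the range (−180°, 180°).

-45.6°

At ω = 40 rad/s:
zero (1 + j40·0.02) = 1 + j0.8 → |·| ≈ 1.2806, ∠ ≈ 38.66°
pole (1 + j40·0.25) = 1 + j10 → |·| ≈ 10.05, ∠ ≈ 84.29°
∠G = (38.66°) − (84.29°) = -45.63°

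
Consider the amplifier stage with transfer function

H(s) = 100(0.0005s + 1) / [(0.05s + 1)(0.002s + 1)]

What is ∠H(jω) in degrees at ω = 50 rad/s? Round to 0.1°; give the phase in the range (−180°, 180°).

At ω = 50 rad/s:
zero (1 + j50·0.0005) = 1 + j0.025 → |·| ≈ 1.0003, ∠ ≈ 1.43°
pole (1 + j50·0.05) = 1 + j2.5 → |·| ≈ 2.6926, ∠ ≈ 68.20°
pole (1 + j50·0.002) = 1 + j0.1 → |·| ≈ 1.005, ∠ ≈ 5.71°
∠H = (1.43°) − (68.20° + 5.71°) = -72.48°

-72.5°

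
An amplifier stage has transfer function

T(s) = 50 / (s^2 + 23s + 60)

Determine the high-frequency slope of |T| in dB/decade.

-40 dB/decade

Each pole contributes −20 dB/decade at high frequency; each zero contributes +20 dB/decade.
Net: 0 zero(s) − 2 pole(s) → -40 dB/decade.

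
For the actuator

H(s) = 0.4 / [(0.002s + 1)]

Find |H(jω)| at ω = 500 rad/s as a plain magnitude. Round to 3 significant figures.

At ω = 500 rad/s:
pole (1 + j500·0.002) = 1 + j1 → |·| ≈ 1.4142, ∠ ≈ 45.00°
|H| = 0.4 · 1 / (1.4142) ≈ 0.28285

0.283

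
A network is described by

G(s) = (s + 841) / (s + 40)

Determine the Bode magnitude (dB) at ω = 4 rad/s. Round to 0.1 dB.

26.4 dB

At s = jω = j4:
zero (s+841): 841 + j4 → |·| = √(841²+4²) = √707297 ≈ 841.01, ∠ = arctan(4/841) ≈ 0.27°
pole (s+40): 40 + j4 → |·| = √(40²+4²) = √1616 ≈ 40.2, ∠ = arctan(4/40) ≈ 5.71°
|G| = 1 · 841.01 / 40.2 ≈ 20.921
Gain = 20 log₁₀(20.921) ≈ 26.41 dB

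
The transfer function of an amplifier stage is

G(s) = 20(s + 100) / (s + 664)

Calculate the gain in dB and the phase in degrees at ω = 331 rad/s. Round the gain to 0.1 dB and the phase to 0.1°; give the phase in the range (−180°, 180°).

At s = jω = j331:
zero (s+100): 100 + j331 → |·| = √(100²+331²) = √119561 ≈ 345.78, ∠ = arctan(331/100) ≈ 73.19°
pole (s+664): 664 + j331 → |·| = √(664²+331²) = √550457 ≈ 741.93, ∠ = arctan(331/664) ≈ 26.50°
|G| = 20 · 345.78 / 741.93 ≈ 9.3211
Gain = 20 log₁₀(9.3211) ≈ 19.39 dB
∠G = 73.19° − 26.50° = 46.69°

19.4 dB, 46.7°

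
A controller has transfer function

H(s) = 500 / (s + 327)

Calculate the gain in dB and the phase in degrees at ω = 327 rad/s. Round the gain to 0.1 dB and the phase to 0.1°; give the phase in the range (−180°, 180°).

Substitute s = j327:
Numerator: 500 = 500 + j0
Denominator: (j327) + 327 = 327 + j327
|N| = √(500² + 0²) ≈ 500, ∠N ≈ 0.00°
|D| = √(327² + 327²) ≈ 462.45, ∠D ≈ 45.00°
|H| = 500 / 462.45 ≈ 1.0812
Gain = 20 log₁₀(1.0812) ≈ 0.68 dB
∠H = 0.00° − 45.00° = -45.00°

0.7 dB, -45.0°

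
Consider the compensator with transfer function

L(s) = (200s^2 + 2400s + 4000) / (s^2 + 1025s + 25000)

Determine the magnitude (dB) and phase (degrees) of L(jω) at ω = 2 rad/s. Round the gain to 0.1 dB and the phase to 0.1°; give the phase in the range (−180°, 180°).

Substitute s = j2:
Numerator: 200(j2)^2 + 2400(j2) + 4000 = 3200 + j4800
Denominator: (j2)^2 + 1025(j2) + 25000 = 24996 + j2050
|N| = √(3200² + 4800²) ≈ 5768.9, ∠N ≈ 56.31°
|D| = √(24996² + 2050²) ≈ 25080, ∠D ≈ 4.69°
|L| = 5768.9 / 25080 ≈ 0.23002
Gain = 20 log₁₀(0.23002) ≈ -12.76 dB
∠L = 56.31° − 4.69° = 51.62°

-12.8 dB, 51.6°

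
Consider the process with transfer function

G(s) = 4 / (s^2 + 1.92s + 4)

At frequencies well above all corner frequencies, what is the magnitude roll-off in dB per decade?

-40 dB/decade

Each pole contributes −20 dB/decade at high frequency; each zero contributes +20 dB/decade.
Net: 0 zero(s) − 2 pole(s) → -40 dB/decade.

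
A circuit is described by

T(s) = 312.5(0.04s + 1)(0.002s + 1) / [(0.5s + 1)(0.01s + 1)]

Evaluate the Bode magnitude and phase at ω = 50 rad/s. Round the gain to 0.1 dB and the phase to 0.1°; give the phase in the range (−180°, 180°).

At ω = 50 rad/s:
zero (1 + j50·0.04) = 1 + j2 → |·| ≈ 2.2361, ∠ ≈ 63.43°
zero (1 + j50·0.002) = 1 + j0.1 → |·| ≈ 1.005, ∠ ≈ 5.71°
pole (1 + j50·0.5) = 1 + j25 → |·| ≈ 25.02, ∠ ≈ 87.71°
pole (1 + j50·0.01) = 1 + j0.5 → |·| ≈ 1.118, ∠ ≈ 26.57°
|T| = 312.5 · 2.2361 · 1.005 / (25.02 · 1.118) ≈ 25.106
Gain = 20 log₁₀(25.106) ≈ 28.00 dB
∠T = (63.43° + 5.71°) − (87.71° + 26.57°) = -45.14°

28.0 dB, -45.1°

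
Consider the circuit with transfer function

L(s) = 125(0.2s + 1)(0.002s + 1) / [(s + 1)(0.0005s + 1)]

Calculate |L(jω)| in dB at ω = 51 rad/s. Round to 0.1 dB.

At ω = 51 rad/s:
zero (1 + j51·0.2) = 1 + j10.2 → |·| ≈ 10.249, ∠ ≈ 84.40°
zero (1 + j51·0.002) = 1 + j0.102 → |·| ≈ 1.0052, ∠ ≈ 5.82°
pole (1 + j51·1) = 1 + j51 → |·| ≈ 51.01, ∠ ≈ 88.88°
pole (1 + j51·0.0005) = 1 + j0.0255 → |·| ≈ 1.0003, ∠ ≈ 1.46°
|L| = 125 · 10.249 · 1.0052 / (51.01 · 1.0003) ≈ 25.238
Gain = 20 log₁₀(25.238) ≈ 28.04 dB

28.0 dB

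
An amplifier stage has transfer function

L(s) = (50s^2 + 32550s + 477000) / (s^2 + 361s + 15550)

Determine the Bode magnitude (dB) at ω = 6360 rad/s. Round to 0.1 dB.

34.0 dB

Substitute s = j6360:
Numerator: 50(j6360)^2 + 32550(j6360) + 477000 = -2022003000 + j207018000
Denominator: (j6360)^2 + 361(j6360) + 15550 = -40434050 + j2295960
|N| = √(2022003000² + 207018000²) ≈ 2.0326e+09, ∠N ≈ 174.15°
|D| = √(40434050² + 2295960²) ≈ 4.0499e+07, ∠D ≈ 176.75°
|L| = 2.0326e+09 / 4.0499e+07 ≈ 50.189
Gain = 20 log₁₀(50.189) ≈ 34.01 dB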